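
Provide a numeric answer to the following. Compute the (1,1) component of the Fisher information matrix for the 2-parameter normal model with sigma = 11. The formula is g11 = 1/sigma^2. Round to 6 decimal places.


For the 2-parameter normal family, the Fisher metric has:
  g11 = 1/sigma^2, g22 = 2/sigma^2.
sigma = 11, sigma^2 = 121.
g11 = 0.008264

0.008264


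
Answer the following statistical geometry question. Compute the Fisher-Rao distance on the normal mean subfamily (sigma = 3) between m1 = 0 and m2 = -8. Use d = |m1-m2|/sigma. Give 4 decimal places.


On the fixed-variance normal subfamily, geodesic distance = |m1-m2|/sigma.
|0 - -8| = 8.
sigma = 3.
d = 8/3 = 2.6667

2.6667


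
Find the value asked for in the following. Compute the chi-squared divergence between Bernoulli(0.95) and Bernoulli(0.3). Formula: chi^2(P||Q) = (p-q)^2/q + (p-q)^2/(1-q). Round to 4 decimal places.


Chi-squared divergence between Bernoulli distributions:
chi^2 = (p-q)^2/q + (p-q)^2/(1-q).
p = 0.95, q = 0.3, p-q = 0.65.
(p-q)^2 = 0.4225.
term1 = 0.4225/0.3 = 1.408333.
term2 = 0.4225/0.7 = 0.603571.
chi^2 = 1.408333 + 0.603571 = 2.0119

2.0119


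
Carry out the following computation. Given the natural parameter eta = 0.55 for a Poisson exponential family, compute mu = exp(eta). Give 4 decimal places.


Expectation parameter for Poisson exponential family:
mu = exp(eta).
eta = 0.55.
mu = exp(0.55) = 1.7333

1.7333


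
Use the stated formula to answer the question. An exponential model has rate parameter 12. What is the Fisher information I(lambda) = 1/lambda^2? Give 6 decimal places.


Fisher information for exponential: I(lambda) = 1/lambda^2.
lambda = 12, lambda^2 = 144.
I = 1/144 = 0.006944

0.006944


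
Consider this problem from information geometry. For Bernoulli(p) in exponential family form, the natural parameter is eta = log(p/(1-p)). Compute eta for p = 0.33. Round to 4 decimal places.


Natural parameter for Bernoulli: eta = log(p/(1-p)).
p = 0.33, 1-p = 0.67.
p/(1-p) = 0.492537.
eta = log(0.492537) = -0.7082

-0.7082


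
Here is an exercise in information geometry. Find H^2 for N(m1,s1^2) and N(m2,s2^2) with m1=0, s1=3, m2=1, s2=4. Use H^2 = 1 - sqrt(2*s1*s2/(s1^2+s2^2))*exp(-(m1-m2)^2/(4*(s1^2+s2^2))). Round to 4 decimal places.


Squared Hellinger distance for Gaussians:
H^2 = 1 - sqrt(2*s1*s2/(s1^2+s2^2)) * exp(-(m1-m2)^2/(4*(s1^2+s2^2))).
s1^2 = 9, s2^2 = 16, s1^2+s2^2 = 25.
sqrt(2*3*4/(25)) = 0.979796.
(m1-m2)^2 = (-1)^2 = 1.
exp(-1/(4*25)) = exp(-0.01) = 0.99005.
H^2 = 1 - 0.979796*0.99005 = 0.0300

0.0300


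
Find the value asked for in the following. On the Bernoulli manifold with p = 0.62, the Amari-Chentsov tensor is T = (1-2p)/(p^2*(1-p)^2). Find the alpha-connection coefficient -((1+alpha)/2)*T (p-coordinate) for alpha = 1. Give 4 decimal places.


Skewness (Amari-Chentsov) tensor: T = (1-2p)/(p^2*(1-p)^2).
p = 0.62, 1-2p = -0.24, p^2 = 0.3844, (1-p)^2 = 0.1444.
T = -0.24/(0.3844 * 0.1444) = -4.323751.
In the p-coordinate, Gamma^(alpha) = Gamma^(0) - (alpha/2)*T with Gamma^(0) = (1/2)*g'(p) = -T/2,
so Gamma^(alpha) = -((1+alpha)/2)*T.
alpha = 1, -(1+alpha)/2 = -1.0.
Gamma = -1.0 * -4.323751 = 4.3238

4.3238


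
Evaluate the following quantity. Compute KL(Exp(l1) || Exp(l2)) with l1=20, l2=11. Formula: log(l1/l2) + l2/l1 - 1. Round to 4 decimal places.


KL divergence for exponential family:
KL = log(l1/l2) + l2/l1 - 1.
log(20/11) = 0.597837.
11/20 = 0.55.
KL = 0.597837 + 0.55 - 1 = 0.1478

0.1478


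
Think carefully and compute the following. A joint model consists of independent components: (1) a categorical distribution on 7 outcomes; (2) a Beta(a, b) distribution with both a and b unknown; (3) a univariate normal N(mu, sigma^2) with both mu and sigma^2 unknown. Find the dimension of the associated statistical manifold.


The dimension of a statistical manifold equals the number of free
(independent) real parameters of the model. For a product of independent
blocks the parameter counts add.
- categorical on 7 outcomes (probabilities sum to 1): 7-1 = 6.
- Beta (a, b): 2.
- normal (mu, sigma^2): 2.
Total = 6 + 2 + 2 = 10.
Dimension = 10

10


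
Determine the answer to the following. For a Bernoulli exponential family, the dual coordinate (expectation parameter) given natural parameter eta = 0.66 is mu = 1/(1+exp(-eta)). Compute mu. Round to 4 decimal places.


Dual coordinate (expectation parameter) for Bernoulli:
mu = 1/(1+exp(-eta)).
eta = 0.66.
exp(-eta) = exp(-0.66) = 0.516851.
mu = 1/(1+0.516851) = 0.6593

0.6593


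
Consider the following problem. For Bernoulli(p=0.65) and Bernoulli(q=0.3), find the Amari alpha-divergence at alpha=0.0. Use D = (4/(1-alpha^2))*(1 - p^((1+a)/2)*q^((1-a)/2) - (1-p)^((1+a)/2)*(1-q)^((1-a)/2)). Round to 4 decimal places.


Amari alpha-divergence:
D = (4/(1-alpha^2))*(1 - p^((1+a)/2)*q^((1-a)/2) - (1-p)^((1+a)/2)*(1-q)^((1-a)/2)).
alpha = 0.0, p = 0.65, q = 0.3.
e1 = (1+alpha)/2 = 0.5, e2 = (1-alpha)/2 = 0.5.
t1 = p^e1 * q^e2 = 0.65^0.5 * 0.3^0.5 = 0.441588.
t2 = (1-p)^e1 * (1-q)^e2 = 0.35^0.5 * 0.7^0.5 = 0.494975.
4/(1-alpha^2) = 4.0.
D = 4.0*(1 - 0.441588 - 0.494975) = 0.2537

0.2537


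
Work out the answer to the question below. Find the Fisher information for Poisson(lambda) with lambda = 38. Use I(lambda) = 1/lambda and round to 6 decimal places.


Fisher information for Poisson: I(lambda) = 1/lambda.
lambda = 38.
I(lambda) = 1/38 = 0.026316

0.026316


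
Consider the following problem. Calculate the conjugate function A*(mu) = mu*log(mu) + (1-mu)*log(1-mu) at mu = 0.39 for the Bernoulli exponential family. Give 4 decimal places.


Legendre transform for Bernoulli:
A*(mu) = mu*log(mu) + (1-mu)*log(1-mu).
mu = 0.39, 1-mu = 0.61.
mu*log(mu) = 0.39*log(0.39) = -0.367227.
(1-mu)*log(1-mu) = 0.61*log(0.61) = -0.301521.
A* = -0.367227 + -0.301521 = -0.6687

-0.6687


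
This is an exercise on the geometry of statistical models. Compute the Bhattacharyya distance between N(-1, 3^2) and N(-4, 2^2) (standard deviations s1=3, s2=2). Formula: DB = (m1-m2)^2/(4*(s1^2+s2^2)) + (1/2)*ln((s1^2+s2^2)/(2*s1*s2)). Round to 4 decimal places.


Bhattacharyya distance between two Gaussians:
DB = (m1-m2)^2/(4*(s1^2+s2^2)) + (1/2)*ln((s1^2+s2^2)/(2*s1*s2)).
(m1-m2)^2 = (3)^2 = 9.
s1^2+s2^2 = 9 + 4 = 13.
term1 = 9/52 = 0.173077.
term2 = 0.5*ln(13/12.0) = 0.040021.
DB = 0.173077 + 0.040021 = 0.2131

0.2131


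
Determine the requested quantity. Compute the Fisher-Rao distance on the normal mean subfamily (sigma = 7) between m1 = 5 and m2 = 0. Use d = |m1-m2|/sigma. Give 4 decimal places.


On the fixed-variance normal subfamily, geodesic distance = |m1-m2|/sigma.
|5 - 0| = 5.
sigma = 7.
d = 5/7 = 0.7143

0.7143


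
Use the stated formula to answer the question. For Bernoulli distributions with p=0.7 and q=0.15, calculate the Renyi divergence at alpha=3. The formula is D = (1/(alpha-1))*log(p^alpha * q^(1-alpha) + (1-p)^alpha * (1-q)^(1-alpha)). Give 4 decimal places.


Renyi divergence of order alpha between Bernoulli distributions:
D = (1/(alpha-1))*log(p^alpha * q^(1-alpha) + (1-p)^alpha * (1-q)^(1-alpha)).
alpha = 3, p = 0.7, q = 0.15.
p^alpha * q^(1-alpha) = 0.7^3 * 0.15^-2 = 15.244444.
(1-p)^alpha * (1-q)^(1-alpha) = 0.3^3 * 0.85^-2 = 0.03737.
sum = 15.244444 + 0.03737 = 15.281815.
D = (1/2)*log(15.281815) = 1.3633

1.3633


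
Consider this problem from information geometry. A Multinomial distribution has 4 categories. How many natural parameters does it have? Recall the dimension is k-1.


Exponential family dimension calculation:
For Multinomial with k=4 categories, dim = k-1 = 3.

3


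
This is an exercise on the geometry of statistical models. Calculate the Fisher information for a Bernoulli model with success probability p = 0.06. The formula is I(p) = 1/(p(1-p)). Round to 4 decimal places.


For Bernoulli(p), Fisher information is I(p) = 1/(p*(1-p)).
p = 0.06, 1-p = 0.94.
p*(1-p) = 0.0564.
I(p) = 1/0.0564 = 17.7305

17.7305


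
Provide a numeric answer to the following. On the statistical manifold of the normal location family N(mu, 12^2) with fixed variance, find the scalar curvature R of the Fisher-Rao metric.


This family has a single free parameter, so its statistical manifold
is 1-dimensional. The Riemann curvature tensor of any 1-dimensional
Riemannian manifold vanishes identically, so R = 0.

0


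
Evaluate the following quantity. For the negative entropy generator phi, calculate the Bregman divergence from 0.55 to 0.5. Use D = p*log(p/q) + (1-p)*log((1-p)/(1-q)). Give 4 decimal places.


Bregman divergence with negative entropy generator:
D = p*log(p/q) + (1-p)*log((1-p)/(1-q)).
p = 0.55, q = 0.5.
p*log(p/q) = 0.55*log(0.55/0.5) = 0.052421.
(1-p)*log((1-p)/(1-q)) = 0.45*log(0.45/0.5) = -0.047412.
D = 0.052421 + -0.047412 = 0.0050

0.0050


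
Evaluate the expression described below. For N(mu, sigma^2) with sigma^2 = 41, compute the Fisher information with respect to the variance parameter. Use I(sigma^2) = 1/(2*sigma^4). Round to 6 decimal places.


Fisher information for variance: I(sigma^2) = 1/(2*sigma^4).
sigma^2 = 41, so sigma^4 = 1681.
I = 1/(2*1681) = 1/3362 = 0.000297

0.000297


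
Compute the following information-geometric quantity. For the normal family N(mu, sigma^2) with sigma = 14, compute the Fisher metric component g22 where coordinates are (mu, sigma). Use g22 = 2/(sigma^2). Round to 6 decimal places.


For the 2-parameter normal family, the Fisher metric has:
  g11 = 1/sigma^2, g22 = 2/sigma^2.
sigma = 14, sigma^2 = 196.
g22 = 0.010204

0.010204


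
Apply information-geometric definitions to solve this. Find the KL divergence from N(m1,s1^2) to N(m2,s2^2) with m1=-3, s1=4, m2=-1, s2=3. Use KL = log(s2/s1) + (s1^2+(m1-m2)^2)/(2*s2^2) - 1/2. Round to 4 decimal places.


KL divergence between normal distributions:
KL = log(s2/s1) + (s1^2 + (m1-m2)^2)/(2*s2^2) - 1/2.
log(3/4) = -0.287682.
(4^2 + (-3--1)^2)/(2*3^2) = (16 + 4)/18 = 1.111111.
KL = -0.287682 + 1.111111 - 0.5 = 0.3234

0.3234


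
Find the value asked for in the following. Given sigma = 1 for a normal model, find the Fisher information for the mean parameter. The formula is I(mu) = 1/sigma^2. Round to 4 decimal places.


The Fisher information for the mean of a normal distribution is I(mu) = 1/sigma^2.
sigma = 1, so sigma^2 = 1.
I(mu) = 1/1 = 1.0000

1.0000


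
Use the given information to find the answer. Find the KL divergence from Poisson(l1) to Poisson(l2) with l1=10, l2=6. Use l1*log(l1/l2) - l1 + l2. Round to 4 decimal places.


KL divergence for Poisson:
KL = l1*log(l1/l2) - l1 + l2.
l1 = 10, l2 = 6.
log(10/6) = 0.510826.
l1*log(l1/l2) = 10 * 0.510826 = 5.108256.
KL = 5.108256 - 10 + 6 = 1.1083

1.1083


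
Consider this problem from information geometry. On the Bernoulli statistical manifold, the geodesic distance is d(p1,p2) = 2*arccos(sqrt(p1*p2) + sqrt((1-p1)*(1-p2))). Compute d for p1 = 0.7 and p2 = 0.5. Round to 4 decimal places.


Geodesic distance on Bernoulli manifold:
d(p1,p2) = 2*arccos(sqrt(p1*p2) + sqrt((1-p1)*(1-p2))).
sqrt(p1*p2) = sqrt(0.7*0.5) = 0.591608.
sqrt((1-p1)*(1-p2)) = sqrt(0.3*0.5) = 0.387298.
arg = 0.591608 + 0.387298 = 0.978906.
d = 2*arccos(0.978906) = 0.4115

0.4115


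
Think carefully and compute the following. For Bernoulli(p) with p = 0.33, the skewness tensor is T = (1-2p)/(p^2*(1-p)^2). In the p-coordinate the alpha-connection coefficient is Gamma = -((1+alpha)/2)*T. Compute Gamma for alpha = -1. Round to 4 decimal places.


Skewness (Amari-Chentsov) tensor: T = (1-2p)/(p^2*(1-p)^2).
p = 0.33, 1-2p = 0.34, p^2 = 0.1089, (1-p)^2 = 0.4489.
T = 0.34/(0.1089 * 0.4489) = 6.955069.
In the p-coordinate, Gamma^(alpha) = Gamma^(0) - (alpha/2)*T with Gamma^(0) = (1/2)*g'(p) = -T/2,
so Gamma^(alpha) = -((1+alpha)/2)*T.
alpha = -1, -(1+alpha)/2 = 0.0.
Gamma = 0.0 * 6.955069 = 0.0000

0.0000


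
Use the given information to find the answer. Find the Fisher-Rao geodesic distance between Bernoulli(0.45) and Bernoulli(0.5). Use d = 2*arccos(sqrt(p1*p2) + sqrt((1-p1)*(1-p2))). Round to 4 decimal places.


Geodesic distance on Bernoulli manifold:
d(p1,p2) = 2*arccos(sqrt(p1*p2) + sqrt((1-p1)*(1-p2))).
sqrt(p1*p2) = sqrt(0.45*0.5) = 0.474342.
sqrt((1-p1)*(1-p2)) = sqrt(0.55*0.5) = 0.524404.
arg = 0.474342 + 0.524404 = 0.998746.
d = 2*arccos(0.998746) = 0.1002

0.1002


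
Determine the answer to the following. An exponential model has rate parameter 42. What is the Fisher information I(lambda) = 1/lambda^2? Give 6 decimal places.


Fisher information for exponential: I(lambda) = 1/lambda^2.
lambda = 42, lambda^2 = 1764.
I = 1/1764 = 0.000567

0.000567


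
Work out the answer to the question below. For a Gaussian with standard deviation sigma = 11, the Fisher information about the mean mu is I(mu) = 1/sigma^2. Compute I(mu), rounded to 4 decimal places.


The Fisher information for the mean of a normal distribution is I(mu) = 1/sigma^2.
sigma = 11, so sigma^2 = 121.
I(mu) = 1/121 = 0.0083

0.0083


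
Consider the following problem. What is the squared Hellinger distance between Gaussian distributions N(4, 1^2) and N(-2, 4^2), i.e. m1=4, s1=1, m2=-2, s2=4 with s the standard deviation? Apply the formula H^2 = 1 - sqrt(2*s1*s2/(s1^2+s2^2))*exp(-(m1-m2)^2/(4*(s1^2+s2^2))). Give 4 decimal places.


Squared Hellinger distance for Gaussians:
H^2 = 1 - sqrt(2*s1*s2/(s1^2+s2^2)) * exp(-(m1-m2)^2/(4*(s1^2+s2^2))).
s1^2 = 1, s2^2 = 16, s1^2+s2^2 = 17.
sqrt(2*1*4/(17)) = 0.685994.
(m1-m2)^2 = (6)^2 = 36.
exp(-36/(4*17)) = exp(-0.529412) = 0.588951.
H^2 = 1 - 0.685994*0.588951 = 0.5960

0.5960


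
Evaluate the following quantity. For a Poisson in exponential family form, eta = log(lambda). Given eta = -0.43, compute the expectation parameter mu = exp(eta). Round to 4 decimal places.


Expectation parameter for Poisson exponential family:
mu = exp(eta).
eta = -0.43.
mu = exp(-0.43) = 0.6505

0.6505


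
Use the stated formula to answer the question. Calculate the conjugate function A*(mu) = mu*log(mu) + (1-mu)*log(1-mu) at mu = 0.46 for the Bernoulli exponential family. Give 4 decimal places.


Legendre transform for Bernoulli:
A*(mu) = mu*log(mu) + (1-mu)*log(1-mu).
mu = 0.46, 1-mu = 0.54.
mu*log(mu) = 0.46*log(0.46) = -0.357203.
(1-mu)*log(1-mu) = 0.54*log(0.54) = -0.332741.
A* = -0.357203 + -0.332741 = -0.6899

-0.6899


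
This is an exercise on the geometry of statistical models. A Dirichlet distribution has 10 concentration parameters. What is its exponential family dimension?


Exponential family dimension calculation:
Dirichlet with 10 components has 10 natural parameters.

10


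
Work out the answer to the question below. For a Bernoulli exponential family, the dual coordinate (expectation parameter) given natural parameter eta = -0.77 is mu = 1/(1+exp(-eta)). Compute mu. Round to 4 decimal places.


Dual coordinate (expectation parameter) for Bernoulli:
mu = 1/(1+exp(-eta)).
eta = -0.77.
exp(-eta) = exp(0.77) = 2.159766.
mu = 1/(1+2.159766) = 0.3165

0.3165


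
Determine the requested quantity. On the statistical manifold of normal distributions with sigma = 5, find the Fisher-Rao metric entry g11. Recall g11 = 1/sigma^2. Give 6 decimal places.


For the 2-parameter normal family, the Fisher metric has:
  g11 = 1/sigma^2, g22 = 2/sigma^2.
sigma = 5, sigma^2 = 25.
g11 = 0.040000

0.040000


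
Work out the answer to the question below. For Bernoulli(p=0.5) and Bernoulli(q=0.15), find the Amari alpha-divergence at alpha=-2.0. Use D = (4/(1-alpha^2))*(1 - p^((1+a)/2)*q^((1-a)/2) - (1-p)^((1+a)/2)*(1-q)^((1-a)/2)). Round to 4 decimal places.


Amari alpha-divergence:
D = (4/(1-alpha^2))*(1 - p^((1+a)/2)*q^((1-a)/2) - (1-p)^((1+a)/2)*(1-q)^((1-a)/2)).
alpha = -2.0, p = 0.5, q = 0.15.
e1 = (1+alpha)/2 = -0.5, e2 = (1-alpha)/2 = 1.5.
t1 = p^e1 * q^e2 = 0.5^-0.5 * 0.15^1.5 = 0.082158.
t2 = (1-p)^e1 * (1-q)^e2 = 0.5^-0.5 * 0.85^1.5 = 1.108264.
4/(1-alpha^2) = -1.333333.
D = -1.333333*(1 - 0.082158 - 1.108264) = 0.2539

0.2539


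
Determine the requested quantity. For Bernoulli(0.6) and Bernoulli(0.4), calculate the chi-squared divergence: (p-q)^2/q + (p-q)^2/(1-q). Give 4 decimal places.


Chi-squared divergence between Bernoulli distributions:
chi^2 = (p-q)^2/q + (p-q)^2/(1-q).
p = 0.6, q = 0.4, p-q = 0.2.
(p-q)^2 = 0.04.
term1 = 0.04/0.4 = 0.1.
term2 = 0.04/0.6 = 0.066667.
chi^2 = 0.1 + 0.066667 = 0.1667

0.1667


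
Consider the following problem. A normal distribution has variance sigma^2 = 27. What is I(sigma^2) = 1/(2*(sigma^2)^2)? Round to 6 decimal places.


Fisher information for variance: I(sigma^2) = 1/(2*sigma^4).
sigma^2 = 27, so sigma^4 = 729.
I = 1/(2*729) = 1/1458 = 0.000686

0.000686


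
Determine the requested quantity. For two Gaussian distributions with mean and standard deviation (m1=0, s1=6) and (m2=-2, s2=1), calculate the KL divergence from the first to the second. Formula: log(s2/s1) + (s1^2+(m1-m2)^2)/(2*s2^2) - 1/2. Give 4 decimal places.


KL divergence between normal distributions:
KL = log(s2/s1) + (s1^2 + (m1-m2)^2)/(2*s2^2) - 1/2.
log(1/6) = -1.791759.
(6^2 + (0--2)^2)/(2*1^2) = (36 + 4)/2 = 20.0.
KL = -1.791759 + 20.0 - 0.5 = 17.7082

17.7082


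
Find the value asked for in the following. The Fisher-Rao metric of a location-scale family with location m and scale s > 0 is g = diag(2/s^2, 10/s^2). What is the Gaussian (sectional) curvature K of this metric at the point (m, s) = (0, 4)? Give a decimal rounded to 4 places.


The metric has the form g = (A dm^2 + B ds^2)/s^2 with A = 2, B = 10.
Substitute u = sqrt(A/B)*m: g = B*(du^2 + ds^2)/s^2, i.e. B times the
Poincare upper half-plane metric, which has constant Gaussian curvature -1.
Scaling a 2D metric by a constant c divides the Gaussian curvature by c,
so K = -1/B = -1/(10) = -0.1000 everywhere (the point (m, s) = (0, 4) is irrelevant:
the curvature is constant).
The requested Gaussian curvature is K = -0.1000.

-0.1000


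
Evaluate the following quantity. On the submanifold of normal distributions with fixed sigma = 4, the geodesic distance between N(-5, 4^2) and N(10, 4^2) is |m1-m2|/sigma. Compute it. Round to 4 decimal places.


On the fixed-variance normal subfamily, geodesic distance = |m1-m2|/sigma.
|-5 - 10| = 15.
sigma = 4.
d = 15/4 = 3.7500

3.7500


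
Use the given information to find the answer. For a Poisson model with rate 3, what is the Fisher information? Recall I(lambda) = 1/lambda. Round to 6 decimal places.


Fisher information for Poisson: I(lambda) = 1/lambda.
lambda = 3.
I(lambda) = 1/3 = 0.333333

0.333333


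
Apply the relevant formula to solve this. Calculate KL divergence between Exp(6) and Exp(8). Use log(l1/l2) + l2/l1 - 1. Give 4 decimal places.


KL divergence for exponential family:
KL = log(l1/l2) + l2/l1 - 1.
log(6/8) = -0.287682.
8/6 = 1.333333.
KL = -0.287682 + 1.333333 - 1 = 0.0457

0.0457


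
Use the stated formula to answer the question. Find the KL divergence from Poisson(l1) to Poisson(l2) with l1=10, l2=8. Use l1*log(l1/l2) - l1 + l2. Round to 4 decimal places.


KL divergence for Poisson:
KL = l1*log(l1/l2) - l1 + l2.
l1 = 10, l2 = 8.
log(10/8) = 0.223144.
l1*log(l1/l2) = 10 * 0.223144 = 2.231436.
KL = 2.231436 - 10 + 8 = 0.2314

0.2314


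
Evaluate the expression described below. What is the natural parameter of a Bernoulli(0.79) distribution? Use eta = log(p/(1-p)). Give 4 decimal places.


Natural parameter for Bernoulli: eta = log(p/(1-p)).
p = 0.79, 1-p = 0.21.
p/(1-p) = 3.761905.
eta = log(3.761905) = 1.3249

1.3249


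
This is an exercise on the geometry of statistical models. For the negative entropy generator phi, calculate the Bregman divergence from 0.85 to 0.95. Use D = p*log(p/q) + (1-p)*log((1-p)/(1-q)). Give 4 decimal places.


Bregman divergence with negative entropy generator:
D = p*log(p/q) + (1-p)*log((1-p)/(1-q)).
p = 0.85, q = 0.95.
p*log(p/q) = 0.85*log(0.85/0.95) = -0.094542.
(1-p)*log((1-p)/(1-q)) = 0.15*log(0.15/0.05) = 0.164792.
D = -0.094542 + 0.164792 = 0.0703

0.0703


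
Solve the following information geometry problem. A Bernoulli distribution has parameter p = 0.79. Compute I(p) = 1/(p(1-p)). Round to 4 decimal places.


For Bernoulli(p), Fisher information is I(p) = 1/(p*(1-p)).
p = 0.79, 1-p = 0.21.
p*(1-p) = 0.1659.
I(p) = 1/0.1659 = 6.0277

6.0277


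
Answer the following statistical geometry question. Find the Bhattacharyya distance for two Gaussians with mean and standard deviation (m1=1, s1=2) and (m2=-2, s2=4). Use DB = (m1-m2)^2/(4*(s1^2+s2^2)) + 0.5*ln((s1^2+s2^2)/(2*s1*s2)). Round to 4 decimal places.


Bhattacharyya distance between two Gaussians:
DB = (m1-m2)^2/(4*(s1^2+s2^2)) + (1/2)*ln((s1^2+s2^2)/(2*s1*s2)).
(m1-m2)^2 = (3)^2 = 9.
s1^2+s2^2 = 4 + 16 = 20.
term1 = 9/80 = 0.1125.
term2 = 0.5*ln(20/16.0) = 0.111572.
DB = 0.1125 + 0.111572 = 0.2241

0.2241


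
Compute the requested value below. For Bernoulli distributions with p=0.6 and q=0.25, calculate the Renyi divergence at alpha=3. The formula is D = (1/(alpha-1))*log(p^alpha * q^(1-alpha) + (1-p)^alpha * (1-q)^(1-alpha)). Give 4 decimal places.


Renyi divergence of order alpha between Bernoulli distributions:
D = (1/(alpha-1))*log(p^alpha * q^(1-alpha) + (1-p)^alpha * (1-q)^(1-alpha)).
alpha = 3, p = 0.6, q = 0.25.
p^alpha * q^(1-alpha) = 0.6^3 * 0.25^-2 = 3.456.
(1-p)^alpha * (1-q)^(1-alpha) = 0.4^3 * 0.75^-2 = 0.113778.
sum = 3.456 + 0.113778 = 3.569778.
D = (1/2)*log(3.569778) = 0.6363

0.6363


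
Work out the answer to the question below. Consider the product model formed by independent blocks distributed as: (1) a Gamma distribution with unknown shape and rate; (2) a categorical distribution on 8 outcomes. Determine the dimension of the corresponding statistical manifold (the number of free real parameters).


The dimension of a statistical manifold equals the number of free
(independent) real parameters of the model. For a product of independent
blocks the parameter counts add.
- Gamma (shape, rate): 2.
- categorical on 8 outcomes (probabilities sum to 1): 8-1 = 7.
Total = 2 + 7 = 9.
Dimension = 9

9


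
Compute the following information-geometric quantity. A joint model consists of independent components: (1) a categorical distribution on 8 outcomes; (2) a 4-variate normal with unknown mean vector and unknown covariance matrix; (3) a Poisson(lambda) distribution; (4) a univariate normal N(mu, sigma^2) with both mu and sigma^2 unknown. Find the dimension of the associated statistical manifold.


The dimension of a statistical manifold equals the number of free
(independent) real parameters of the model. For a product of independent
blocks the parameter counts add.
- categorical on 8 outcomes (probabilities sum to 1): 8-1 = 7.
- 4-variate normal: 4 (mean) + 4*5/2 = 10 (symmetric covariance) = 14.
- Poisson (lambda): 1.
- normal (mu, sigma^2): 2.
Total = 7 + 14 + 1 + 2 = 24.
Dimension = 24

24


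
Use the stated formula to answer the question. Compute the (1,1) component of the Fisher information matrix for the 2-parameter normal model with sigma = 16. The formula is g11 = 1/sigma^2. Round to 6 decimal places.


For the 2-parameter normal family, the Fisher metric has:
  g11 = 1/sigma^2, g22 = 2/sigma^2.
sigma = 16, sigma^2 = 256.
g11 = 0.003906

0.003906


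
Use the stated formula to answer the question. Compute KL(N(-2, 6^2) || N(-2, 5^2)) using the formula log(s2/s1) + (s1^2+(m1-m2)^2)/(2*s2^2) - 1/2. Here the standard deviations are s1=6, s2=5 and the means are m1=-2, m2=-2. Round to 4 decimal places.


KL divergence between normal distributions:
KL = log(s2/s1) + (s1^2 + (m1-m2)^2)/(2*s2^2) - 1/2.
log(5/6) = -0.182322.
(6^2 + (-2--2)^2)/(2*5^2) = (36 + 0)/50 = 0.72.
KL = -0.182322 + 0.72 - 0.5 = 0.0377

0.0377


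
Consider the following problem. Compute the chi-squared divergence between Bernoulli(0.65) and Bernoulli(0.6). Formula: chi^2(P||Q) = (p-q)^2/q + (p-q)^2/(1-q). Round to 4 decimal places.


Chi-squared divergence between Bernoulli distributions:
chi^2 = (p-q)^2/q + (p-q)^2/(1-q).
p = 0.65, q = 0.6, p-q = 0.05.
(p-q)^2 = 0.0025.
term1 = 0.0025/0.6 = 0.004167.
term2 = 0.0025/0.4 = 0.00625.
chi^2 = 0.004167 + 0.00625 = 0.0104

0.0104


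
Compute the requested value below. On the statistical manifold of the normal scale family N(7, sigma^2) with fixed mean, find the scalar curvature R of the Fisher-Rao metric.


This family has a single free parameter, so its statistical manifold
is 1-dimensional. The Riemann curvature tensor of any 1-dimensional
Riemannian manifold vanishes identically, so R = 0.

0


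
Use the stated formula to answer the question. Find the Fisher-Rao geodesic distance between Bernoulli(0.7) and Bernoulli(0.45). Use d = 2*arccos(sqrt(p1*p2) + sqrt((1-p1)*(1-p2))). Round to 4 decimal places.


Geodesic distance on Bernoulli manifold:
d(p1,p2) = 2*arccos(sqrt(p1*p2) + sqrt((1-p1)*(1-p2))).
sqrt(p1*p2) = sqrt(0.7*0.45) = 0.561249.
sqrt((1-p1)*(1-p2)) = sqrt(0.3*0.55) = 0.406202.
arg = 0.561249 + 0.406202 = 0.967451.
d = 2*arccos(0.967451) = 0.5117

0.5117


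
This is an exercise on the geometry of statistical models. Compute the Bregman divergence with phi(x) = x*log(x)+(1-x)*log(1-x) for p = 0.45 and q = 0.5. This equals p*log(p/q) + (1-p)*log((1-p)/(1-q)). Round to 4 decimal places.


Bregman divergence with negative entropy generator:
D = p*log(p/q) + (1-p)*log((1-p)/(1-q)).
p = 0.45, q = 0.5.
p*log(p/q) = 0.45*log(0.45/0.5) = -0.047412.
(1-p)*log((1-p)/(1-q)) = 0.55*log(0.55/0.5) = 0.052421.
D = -0.047412 + 0.052421 = 0.0050

0.0050


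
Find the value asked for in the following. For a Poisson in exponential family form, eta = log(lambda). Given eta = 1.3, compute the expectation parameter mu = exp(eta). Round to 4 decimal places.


Expectation parameter for Poisson exponential family:
mu = exp(eta).
eta = 1.3.
mu = exp(1.3) = 3.6693

3.6693


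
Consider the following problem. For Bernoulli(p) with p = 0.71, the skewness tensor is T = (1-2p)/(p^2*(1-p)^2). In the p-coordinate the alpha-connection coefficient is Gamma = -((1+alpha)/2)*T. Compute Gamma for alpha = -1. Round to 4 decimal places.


Skewness (Amari-Chentsov) tensor: T = (1-2p)/(p^2*(1-p)^2).
p = 0.71, 1-2p = -0.42, p^2 = 0.5041, (1-p)^2 = 0.0841.
T = -0.42/(0.5041 * 0.0841) = -9.906873.
In the p-coordinate, Gamma^(alpha) = Gamma^(0) - (alpha/2)*T with Gamma^(0) = (1/2)*g'(p) = -T/2,
so Gamma^(alpha) = -((1+alpha)/2)*T.
alpha = -1, -(1+alpha)/2 = 0.0.
Gamma = 0.0 * -9.906873 = 0.0000

0.0000


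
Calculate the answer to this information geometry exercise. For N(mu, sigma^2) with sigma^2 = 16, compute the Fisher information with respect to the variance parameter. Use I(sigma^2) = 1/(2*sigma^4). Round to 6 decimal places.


Fisher information for variance: I(sigma^2) = 1/(2*sigma^4).
sigma^2 = 16, so sigma^4 = 256.
I = 1/(2*256) = 1/512 = 0.001953

0.001953


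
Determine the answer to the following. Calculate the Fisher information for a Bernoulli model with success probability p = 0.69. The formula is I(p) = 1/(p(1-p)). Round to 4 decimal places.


For Bernoulli(p), Fisher information is I(p) = 1/(p*(1-p)).
p = 0.69, 1-p = 0.31.
p*(1-p) = 0.2139.
I(p) = 1/0.2139 = 4.6751

4.6751


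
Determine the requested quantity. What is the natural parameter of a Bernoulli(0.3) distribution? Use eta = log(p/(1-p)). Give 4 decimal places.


Natural parameter for Bernoulli: eta = log(p/(1-p)).
p = 0.3, 1-p = 0.7.
p/(1-p) = 0.428571.
eta = log(0.428571) = -0.8473

-0.8473


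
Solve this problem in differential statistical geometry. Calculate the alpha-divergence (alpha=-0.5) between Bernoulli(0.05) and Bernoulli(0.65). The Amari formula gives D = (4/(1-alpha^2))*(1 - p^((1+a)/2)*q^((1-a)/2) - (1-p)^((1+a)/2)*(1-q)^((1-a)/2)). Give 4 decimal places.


Amari alpha-divergence:
D = (4/(1-alpha^2))*(1 - p^((1+a)/2)*q^((1-a)/2) - (1-p)^((1+a)/2)*(1-q)^((1-a)/2)).
alpha = -0.5, p = 0.05, q = 0.65.
e1 = (1+alpha)/2 = 0.25, e2 = (1-alpha)/2 = 0.75.
t1 = p^e1 * q^e2 = 0.05^0.25 * 0.65^0.75 = 0.342316.
t2 = (1-p)^e1 * (1-q)^e2 = 0.95^0.25 * 0.35^0.75 = 0.449244.
4/(1-alpha^2) = 5.333333.
D = 5.333333*(1 - 0.342316 - 0.449244) = 1.1117

1.1117


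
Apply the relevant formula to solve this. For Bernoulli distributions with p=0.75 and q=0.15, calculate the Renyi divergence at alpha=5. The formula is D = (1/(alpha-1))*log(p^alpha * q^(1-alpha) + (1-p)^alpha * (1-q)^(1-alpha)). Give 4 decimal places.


Renyi divergence of order alpha between Bernoulli distributions:
D = (1/(alpha-1))*log(p^alpha * q^(1-alpha) + (1-p)^alpha * (1-q)^(1-alpha)).
alpha = 5, p = 0.75, q = 0.15.
p^alpha * q^(1-alpha) = 0.75^5 * 0.15^-4 = 468.75.
(1-p)^alpha * (1-q)^(1-alpha) = 0.25^5 * 0.85^-4 = 0.001871.
sum = 468.75 + 0.001871 = 468.751871.
D = (1/4)*log(468.751871) = 1.5375

1.5375


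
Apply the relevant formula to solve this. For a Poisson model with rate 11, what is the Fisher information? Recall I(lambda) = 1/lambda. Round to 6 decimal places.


Fisher information for Poisson: I(lambda) = 1/lambda.
lambda = 11.
I(lambda) = 1/11 = 0.090909

0.090909


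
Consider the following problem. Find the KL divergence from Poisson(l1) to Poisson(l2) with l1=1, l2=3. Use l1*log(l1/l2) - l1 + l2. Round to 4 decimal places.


KL divergence for Poisson:
KL = l1*log(l1/l2) - l1 + l2.
l1 = 1, l2 = 3.
log(1/3) = -1.098612.
l1*log(l1/l2) = 1 * -1.098612 = -1.098612.
KL = -1.098612 - 1 + 3 = 0.9014

0.9014


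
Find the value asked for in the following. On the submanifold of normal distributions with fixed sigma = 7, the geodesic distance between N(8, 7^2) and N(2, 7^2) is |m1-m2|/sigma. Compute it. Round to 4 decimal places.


On the fixed-variance normal subfamily, geodesic distance = |m1-m2|/sigma.
|8 - 2| = 6.
sigma = 7.
d = 6/7 = 0.8571

0.8571


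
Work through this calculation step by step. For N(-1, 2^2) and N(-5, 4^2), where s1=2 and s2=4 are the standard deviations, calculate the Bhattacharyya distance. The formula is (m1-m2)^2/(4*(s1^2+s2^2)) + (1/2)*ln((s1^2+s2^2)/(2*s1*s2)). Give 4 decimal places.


Bhattacharyya distance between two Gaussians:
DB = (m1-m2)^2/(4*(s1^2+s2^2)) + (1/2)*ln((s1^2+s2^2)/(2*s1*s2)).
(m1-m2)^2 = (4)^2 = 16.
s1^2+s2^2 = 4 + 16 = 20.
term1 = 16/80 = 0.2.
term2 = 0.5*ln(20/16.0) = 0.111572.
DB = 0.2 + 0.111572 = 0.3116

0.3116


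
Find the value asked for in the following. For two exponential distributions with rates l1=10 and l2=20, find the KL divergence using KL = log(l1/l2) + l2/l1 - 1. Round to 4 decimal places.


KL divergence for exponential family:
KL = log(l1/l2) + l2/l1 - 1.
log(10/20) = -0.693147.
20/10 = 2.0.
KL = -0.693147 + 2.0 - 1 = 0.3069

0.3069


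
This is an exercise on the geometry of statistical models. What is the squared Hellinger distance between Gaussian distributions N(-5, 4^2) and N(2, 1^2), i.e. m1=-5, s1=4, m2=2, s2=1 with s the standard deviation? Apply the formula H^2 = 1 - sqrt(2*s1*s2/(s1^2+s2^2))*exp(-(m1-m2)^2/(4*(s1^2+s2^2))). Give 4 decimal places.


Squared Hellinger distance for Gaussians:
H^2 = 1 - sqrt(2*s1*s2/(s1^2+s2^2)) * exp(-(m1-m2)^2/(4*(s1^2+s2^2))).
s1^2 = 16, s2^2 = 1, s1^2+s2^2 = 17.
sqrt(2*4*1/(17)) = 0.685994.
(m1-m2)^2 = (-7)^2 = 49.
exp(-49/(4*17)) = exp(-0.720588) = 0.486466.
H^2 = 1 - 0.685994*0.486466 = 0.6663

0.6663


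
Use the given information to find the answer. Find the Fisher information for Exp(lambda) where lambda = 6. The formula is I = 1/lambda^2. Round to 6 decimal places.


Fisher information for exponential: I(lambda) = 1/lambda^2.
lambda = 6, lambda^2 = 36.
I = 1/36 = 0.027778

0.027778


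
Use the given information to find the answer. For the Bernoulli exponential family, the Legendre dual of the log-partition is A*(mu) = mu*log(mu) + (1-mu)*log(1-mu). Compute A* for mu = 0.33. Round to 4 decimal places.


Legendre transform for Bernoulli:
A*(mu) = mu*log(mu) + (1-mu)*log(1-mu).
mu = 0.33, 1-mu = 0.67.
mu*log(mu) = 0.33*log(0.33) = -0.365859.
(1-mu)*log(1-mu) = 0.67*log(0.67) = -0.26832.
A* = -0.365859 + -0.26832 = -0.6342

-0.6342


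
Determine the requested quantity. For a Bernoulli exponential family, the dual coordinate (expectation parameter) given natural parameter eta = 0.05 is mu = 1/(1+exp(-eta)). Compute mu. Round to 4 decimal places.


Dual coordinate (expectation parameter) for Bernoulli:
mu = 1/(1+exp(-eta)).
eta = 0.05.
exp(-eta) = exp(-0.05) = 0.951229.
mu = 1/(1+0.951229) = 0.5125

0.5125


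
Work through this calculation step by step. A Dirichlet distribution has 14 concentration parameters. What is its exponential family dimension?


Exponential family dimension calculation:
Dirichlet with 14 components has 14 natural parameters.

14


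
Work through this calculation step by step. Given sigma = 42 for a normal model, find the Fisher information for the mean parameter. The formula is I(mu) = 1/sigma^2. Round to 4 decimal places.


The Fisher information for the mean of a normal distribution is I(mu) = 1/sigma^2.
sigma = 42, so sigma^2 = 1764.
I(mu) = 1/1764 = 0.0006

0.0006


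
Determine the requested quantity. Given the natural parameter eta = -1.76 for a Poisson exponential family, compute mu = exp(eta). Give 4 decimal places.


Expectation parameter for Poisson exponential family:
mu = exp(eta).
eta = -1.76.
mu = exp(-1.76) = 0.1720

0.1720


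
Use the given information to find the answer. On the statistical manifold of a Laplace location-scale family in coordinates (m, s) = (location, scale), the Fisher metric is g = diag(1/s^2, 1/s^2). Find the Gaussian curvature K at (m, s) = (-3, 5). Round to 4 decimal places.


The metric has the form g = (A dm^2 + B ds^2)/s^2 with A = 1, B = 1.
Substitute u = sqrt(A/B)*m: g = B*(du^2 + ds^2)/s^2, i.e. B times the
Poincare upper half-plane metric, which has constant Gaussian curvature -1.
Scaling a 2D metric by a constant c divides the Gaussian curvature by c,
so K = -1/B = -1/(1) = -1.0000 everywhere (the point (m, s) = (-3, 5) is irrelevant:
the curvature is constant).
The requested Gaussian curvature is K = -1.0000.

-1.0000


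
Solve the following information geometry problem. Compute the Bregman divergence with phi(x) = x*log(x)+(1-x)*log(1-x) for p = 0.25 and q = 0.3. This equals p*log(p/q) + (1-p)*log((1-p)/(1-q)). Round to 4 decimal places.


Bregman divergence with negative entropy generator:
D = p*log(p/q) + (1-p)*log((1-p)/(1-q)).
p = 0.25, q = 0.3.
p*log(p/q) = 0.25*log(0.25/0.3) = -0.04558.
(1-p)*log((1-p)/(1-q)) = 0.75*log(0.75/0.7) = 0.051745.
D = -0.04558 + 0.051745 = 0.0062

0.0062


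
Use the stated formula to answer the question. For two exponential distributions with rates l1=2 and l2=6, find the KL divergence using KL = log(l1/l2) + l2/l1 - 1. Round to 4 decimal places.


KL divergence for exponential family:
KL = log(l1/l2) + l2/l1 - 1.
log(2/6) = -1.098612.
6/2 = 3.0.
KL = -1.098612 + 3.0 - 1 = 0.9014

0.9014


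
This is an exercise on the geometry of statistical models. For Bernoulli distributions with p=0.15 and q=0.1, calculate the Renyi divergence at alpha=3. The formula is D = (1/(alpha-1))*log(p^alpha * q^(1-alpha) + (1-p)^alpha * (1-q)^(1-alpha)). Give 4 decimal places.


Renyi divergence of order alpha between Bernoulli distributions:
D = (1/(alpha-1))*log(p^alpha * q^(1-alpha) + (1-p)^alpha * (1-q)^(1-alpha)).
alpha = 3, p = 0.15, q = 0.1.
p^alpha * q^(1-alpha) = 0.15^3 * 0.1^-2 = 0.3375.
(1-p)^alpha * (1-q)^(1-alpha) = 0.85^3 * 0.9^-2 = 0.758179.
sum = 0.3375 + 0.758179 = 1.095679.
D = (1/2)*log(1.095679) = 0.0457

0.0457


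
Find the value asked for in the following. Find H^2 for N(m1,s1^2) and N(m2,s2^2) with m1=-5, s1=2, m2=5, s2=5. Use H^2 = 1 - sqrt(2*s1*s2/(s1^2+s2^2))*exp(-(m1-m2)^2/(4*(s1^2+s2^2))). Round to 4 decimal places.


Squared Hellinger distance for Gaussians:
H^2 = 1 - sqrt(2*s1*s2/(s1^2+s2^2)) * exp(-(m1-m2)^2/(4*(s1^2+s2^2))).
s1^2 = 4, s2^2 = 25, s1^2+s2^2 = 29.
sqrt(2*2*5/(29)) = 0.830455.
(m1-m2)^2 = (-10)^2 = 100.
exp(-100/(4*29)) = exp(-0.862069) = 0.422287.
H^2 = 1 - 0.830455*0.422287 = 0.6493

0.6493


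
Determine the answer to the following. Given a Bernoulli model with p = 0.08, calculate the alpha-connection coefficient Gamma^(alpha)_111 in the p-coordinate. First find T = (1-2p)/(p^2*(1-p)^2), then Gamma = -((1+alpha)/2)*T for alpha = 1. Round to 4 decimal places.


Skewness (Amari-Chentsov) tensor: T = (1-2p)/(p^2*(1-p)^2).
p = 0.08, 1-2p = 0.84, p^2 = 0.0064, (1-p)^2 = 0.8464.
T = 0.84/(0.0064 * 0.8464) = 155.068526.
In the p-coordinate, Gamma^(alpha) = Gamma^(0) - (alpha/2)*T with Gamma^(0) = (1/2)*g'(p) = -T/2,
so Gamma^(alpha) = -((1+alpha)/2)*T.
alpha = 1, -(1+alpha)/2 = -1.0.
Gamma = -1.0 * 155.068526 = -155.0685

-155.0685


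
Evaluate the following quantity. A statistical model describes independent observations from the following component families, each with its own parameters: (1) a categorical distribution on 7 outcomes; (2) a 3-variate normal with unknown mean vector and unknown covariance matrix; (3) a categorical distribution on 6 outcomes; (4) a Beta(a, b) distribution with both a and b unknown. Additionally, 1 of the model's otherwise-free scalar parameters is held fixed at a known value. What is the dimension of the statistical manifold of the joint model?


The dimension of a statistical manifold equals the number of free
(independent) real parameters of the model. For a product of independent
blocks the parameter counts add.
- categorical on 7 outcomes (probabilities sum to 1): 7-1 = 6.
- 3-variate normal: 3 (mean) + 3*4/2 = 6 (symmetric covariance) = 9.
- categorical on 6 outcomes (probabilities sum to 1): 6-1 = 5.
- Beta (a, b): 2.
Total = 6 + 9 + 5 + 2 = 22.
1 parameter(s) fixed at known values: 22 - 1 = 21.
Dimension = 21

21


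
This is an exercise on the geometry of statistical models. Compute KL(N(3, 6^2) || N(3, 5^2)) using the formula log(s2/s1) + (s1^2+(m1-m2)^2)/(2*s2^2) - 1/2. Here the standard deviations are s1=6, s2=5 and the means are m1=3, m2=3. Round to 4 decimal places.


KL divergence between normal distributions:
KL = log(s2/s1) + (s1^2 + (m1-m2)^2)/(2*s2^2) - 1/2.
log(5/6) = -0.182322.
(6^2 + (3-3)^2)/(2*5^2) = (36 + 0)/50 = 0.72.
KL = -0.182322 + 0.72 - 0.5 = 0.0377

0.0377


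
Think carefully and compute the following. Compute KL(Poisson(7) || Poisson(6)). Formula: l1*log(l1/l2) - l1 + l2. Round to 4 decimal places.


KL divergence for Poisson:
KL = l1*log(l1/l2) - l1 + l2.
l1 = 7, l2 = 6.
log(7/6) = 0.154151.
l1*log(l1/l2) = 7 * 0.154151 = 1.079055.
KL = 1.079055 - 7 + 6 = 0.0791

0.0791


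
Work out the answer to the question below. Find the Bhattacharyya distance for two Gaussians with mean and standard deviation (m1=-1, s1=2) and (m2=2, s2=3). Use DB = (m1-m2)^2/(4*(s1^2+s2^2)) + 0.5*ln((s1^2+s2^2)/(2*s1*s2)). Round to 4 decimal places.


Bhattacharyya distance between two Gaussians:
DB = (m1-m2)^2/(4*(s1^2+s2^2)) + (1/2)*ln((s1^2+s2^2)/(2*s1*s2)).
(m1-m2)^2 = (-3)^2 = 9.
s1^2+s2^2 = 4 + 9 = 13.
term1 = 9/52 = 0.173077.
term2 = 0.5*ln(13/12.0) = 0.040021.
DB = 0.173077 + 0.040021 = 0.2131

0.2131


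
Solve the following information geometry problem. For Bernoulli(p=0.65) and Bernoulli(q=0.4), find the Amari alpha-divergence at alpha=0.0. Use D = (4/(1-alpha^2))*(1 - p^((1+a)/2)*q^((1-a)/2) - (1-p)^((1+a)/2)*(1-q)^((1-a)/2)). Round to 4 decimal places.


Amari alpha-divergence:
D = (4/(1-alpha^2))*(1 - p^((1+a)/2)*q^((1-a)/2) - (1-p)^((1+a)/2)*(1-q)^((1-a)/2)).
alpha = 0.0, p = 0.65, q = 0.4.
e1 = (1+alpha)/2 = 0.5, e2 = (1-alpha)/2 = 0.5.
t1 = p^e1 * q^e2 = 0.65^0.5 * 0.4^0.5 = 0.509902.
t2 = (1-p)^e1 * (1-q)^e2 = 0.35^0.5 * 0.6^0.5 = 0.458258.
4/(1-alpha^2) = 4.0.
D = 4.0*(1 - 0.509902 - 0.458258) = 0.1274

0.1274


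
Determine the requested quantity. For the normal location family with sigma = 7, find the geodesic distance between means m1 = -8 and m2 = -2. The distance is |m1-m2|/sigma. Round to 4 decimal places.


On the fixed-variance normal subfamily, geodesic distance = |m1-m2|/sigma.
|-8 - -2| = 6.
sigma = 7.
d = 6/7 = 0.8571

0.8571


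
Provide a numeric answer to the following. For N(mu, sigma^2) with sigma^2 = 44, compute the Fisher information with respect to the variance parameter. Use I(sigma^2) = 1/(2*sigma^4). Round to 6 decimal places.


Fisher information for variance: I(sigma^2) = 1/(2*sigma^4).
sigma^2 = 44, so sigma^4 = 1936.
I = 1/(2*1936) = 1/3872 = 0.000258

0.000258
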